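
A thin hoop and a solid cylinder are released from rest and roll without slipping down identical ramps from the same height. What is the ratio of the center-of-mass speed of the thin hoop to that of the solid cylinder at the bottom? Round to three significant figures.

v_ratio ≈ 0.866

Each satisfies Mgh = ½(1+k)Mv² with k = I/(MR²), so v ∝ 1/√(1+k).
For the thin hoop k = 1; for the solid cylinder k = 0.5.
v₁/v₂ = √((1+k₂)/(1+k₁)) = √(1.5/2) ≈ 0.866.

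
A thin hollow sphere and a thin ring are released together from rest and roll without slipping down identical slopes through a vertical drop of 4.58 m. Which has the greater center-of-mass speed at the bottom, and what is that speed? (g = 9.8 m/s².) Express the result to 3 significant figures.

the thin hollow sphere, at v ≈ 7.34 m/s

For rolling without slipping, Mgh = ½(1+k)Mv² where k = I/(MR²), so v = √(2gh/(1+k)).
Thin hollow sphere: k = 2/3, giving v = √(2×9.8×4.58/1.667) = 7.339 m/s.
Thin ring: k = 1, giving v = √(2×9.8×4.58/2) = 6.7 m/s.
The smaller k wins: the thin hollow sphere, at ≈ 7.34 m/s.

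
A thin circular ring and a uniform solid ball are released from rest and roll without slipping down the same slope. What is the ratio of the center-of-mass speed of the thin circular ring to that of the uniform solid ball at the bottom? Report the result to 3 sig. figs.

Each satisfies Mgh = ½(1+k)Mv² with k = I/(MR²), so v ∝ 1/√(1+k).
For the thin circular ring k = 1; for the uniform solid ball k = 0.4.
v₁/v₂ = √((1+k₂)/(1+k₁)) = √(1.4/2) ≈ 0.837.

v_ratio ≈ 0.837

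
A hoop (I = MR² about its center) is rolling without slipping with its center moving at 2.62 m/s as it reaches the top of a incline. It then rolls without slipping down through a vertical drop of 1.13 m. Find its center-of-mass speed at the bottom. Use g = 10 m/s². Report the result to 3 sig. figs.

With I = MR², the ratio k = I/(MR²) is 1.
The rolling condition ω = v/R makes the rotational term ½I(v/R)² = ½kMv², so KE_total = ½(1+k)Mv² = Mv².
Conserving energy between top and bottom: Mv² = Mv₀² + Mgh, hence v² = v₀² + 2gh/(1+k).
v = √(2.62² + 2×10×1.13/2) = √18.16 ≈ 4.26 m/s.

v ≈ 4.26 m/s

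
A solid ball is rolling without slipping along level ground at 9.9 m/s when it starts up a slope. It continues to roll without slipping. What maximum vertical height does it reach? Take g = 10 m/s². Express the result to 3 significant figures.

h ≈ 6.86 m

For this body I = (2/5)MR², i.e. k = I/(MR²) = 0.4.
Since it rolls without slipping, ω = v/R and KE = ½Mv² + ½Iω² = ½(1+k)Mv² = (7/10)Mv².
All of this converts to potential energy at the highest point: (7/10)Mv₀² = Mgh.
Thus h = (1+k)v₀²/(2g) = 1.4 × 9.9² / (2 × 10) ≈ 6.86 m.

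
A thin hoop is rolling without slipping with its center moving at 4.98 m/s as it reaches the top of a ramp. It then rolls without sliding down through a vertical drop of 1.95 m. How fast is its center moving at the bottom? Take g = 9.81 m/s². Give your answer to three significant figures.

With I = MR², the ratio k = I/(MR²) is 1.
Pure rolling means v = ωR; then KE = ½Mv² + ½I(v/R)² = ½(1+k)Mv² = Mv².
Conserving energy between top and bottom: Mv² = Mv₀² + Mgh, hence v² = v₀² + 2gh/(1+k).
v = √(4.98² + 2×9.81×1.95/2) = √43.93 ≈ 6.63 m/s.

v ≈ 6.63 m/s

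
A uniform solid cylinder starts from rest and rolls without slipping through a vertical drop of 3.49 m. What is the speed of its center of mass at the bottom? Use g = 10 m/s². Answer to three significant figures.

With I = (1/2)MR², the ratio k = I/(MR²) is 0.5.
Pure rolling means v = ωR; then KE = ½Mv² + ½I(v/R)² = ½(1+k)Mv² = (3/4)Mv².
Setting Mgh = (3/4)Mv² gives v = √(2gh/(1+k)) = √(2·10·3.49/1.5) ≈ 6.82 m/s.

v ≈ 6.82 m/s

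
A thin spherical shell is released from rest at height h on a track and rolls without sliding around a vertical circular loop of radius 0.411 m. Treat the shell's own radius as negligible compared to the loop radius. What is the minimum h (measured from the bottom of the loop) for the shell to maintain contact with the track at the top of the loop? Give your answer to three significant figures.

h_min ≈ 1.16 m

Here I = (2/3)MR², so the shape factor k = I/(MR²) = 2/3.
At the top of the loop, the minimum-contact condition is Mg = Mv_top²/r, so v_top² = gr.
With ω = v/R, the kinetic energy at speed v is ½(1+k)Mv² = (5/6)Mv².
Energy conservation from release (height h) to the top (height 2r): Mgh = Mg(2r) + (5/6)M·gr.
Thus h_min = 2r + (1+k)r/2 = r(2 + 1.667/2) = 0.411 × 2.833 ≈ 1.16 m.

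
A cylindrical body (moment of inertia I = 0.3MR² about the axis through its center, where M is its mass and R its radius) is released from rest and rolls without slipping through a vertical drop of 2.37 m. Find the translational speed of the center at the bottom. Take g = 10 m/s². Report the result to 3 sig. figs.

v ≈ 6.04 m/s

For this body I = 0.3MR², i.e. k = I/(MR²) = 0.3.
Pure rolling means v = ωR; then KE = ½Mv² + ½I(v/R)² = ½(1+k)Mv² = (13/20)Mv².
Setting Mgh = (13/20)Mv² gives v = √(2gh/(1+k)) = √(2·10·2.37/1.3) ≈ 6.04 m/s.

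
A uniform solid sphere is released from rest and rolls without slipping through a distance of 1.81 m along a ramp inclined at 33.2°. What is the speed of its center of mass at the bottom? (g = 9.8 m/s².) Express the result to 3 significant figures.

v ≈ 3.72 m/s

The moment of inertia is (2/5)MR², giving k ≡ I/(MR²) = 0.4.
Rolling without slipping gives ω = v/R, so the total kinetic energy is ½Mv² + ½Iω² = ½(1+k)Mv² = (7/10)Mv².
The vertical drop is h = L sinθ = 1.81 × sin33.2° = 0.9911 m.
Setting Mgh = (7/10)Mv² gives v = √(2gh/(1+k)) = √(2·9.8·0.9911/1.4) ≈ 3.72 m/s.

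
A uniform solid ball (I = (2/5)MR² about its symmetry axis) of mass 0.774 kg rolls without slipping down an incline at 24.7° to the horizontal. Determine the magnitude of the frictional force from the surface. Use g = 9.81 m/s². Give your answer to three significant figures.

f ≈ 0.907 N

Here I = (2/5)MR², so the shape factor k = I/(MR²) = 0.4.
Along the incline Mg sinθ − f = Ma, and torque about the center fR = Iα = kMR²(a/R) gives f = kMa.
Combining, a = g sinθ/(1+k) and f = kMa = kMg sinθ/(1+k).
f = 0.4 × 0.774 × 9.81 × sin24.7° / 1.4 ≈ 0.907 N.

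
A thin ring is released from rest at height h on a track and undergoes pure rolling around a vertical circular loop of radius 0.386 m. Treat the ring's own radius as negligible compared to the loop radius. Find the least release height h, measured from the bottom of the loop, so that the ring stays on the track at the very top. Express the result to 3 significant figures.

With I = MR², the ratio k = I/(MR²) is 1.
At the top, contact is just lost when gravity alone supplies the centripetal force: Mg = Mv_top²/r, i.e. v_top² = gr.
With ω = v/R, the kinetic energy at speed v is ½(1+k)Mv² = Mv².
Energy conservation from release (height h) to the top (height 2r): Mgh = Mg(2r) + M·gr.
Thus h_min = 2r + (1+k)r/2 = r(2 + 2/2) = 0.386 × 3 ≈ 1.16 m.

h_min ≈ 1.16 m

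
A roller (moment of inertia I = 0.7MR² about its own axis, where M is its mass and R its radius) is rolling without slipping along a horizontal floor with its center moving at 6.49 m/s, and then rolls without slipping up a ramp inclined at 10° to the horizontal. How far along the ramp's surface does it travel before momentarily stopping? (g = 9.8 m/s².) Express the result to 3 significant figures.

For this body I = 0.7MR², i.e. k = I/(MR²) = 0.7.
Rolling without slipping gives ω = v/R, so the total kinetic energy is ½Mv² + ½Iω² = ½(1+k)Mv² = (17/20)Mv².
Setting this equal to Mgh gives the vertical rise h = (1+k)v₀²/(2g) = 1.7×6.49²/(2×9.8) = 3.653 m.
Along the incline, d = h/sinθ = 3.653/sin10° ≈ 21.0 m.

d ≈ 21.0 m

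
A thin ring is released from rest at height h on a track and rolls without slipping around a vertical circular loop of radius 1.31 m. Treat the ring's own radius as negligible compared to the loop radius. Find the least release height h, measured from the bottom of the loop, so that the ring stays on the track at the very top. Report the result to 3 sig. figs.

h_min ≈ 3.93 m

Here I = MR², so the shape factor k = I/(MR²) = 1.
At the top, contact is just lost when gravity alone supplies the centripetal force: Mg = Mv_top²/r, i.e. v_top² = gr.
With ω = v/R, the kinetic energy at speed v is ½(1+k)Mv² = Mv².
Energy conservation from release (height h) to the top (height 2r): Mgh = Mg(2r) + M·gr.
Thus h_min = 2r + (1+k)r/2 = r(2 + 2/2) = 1.31 × 3 ≈ 3.93 m.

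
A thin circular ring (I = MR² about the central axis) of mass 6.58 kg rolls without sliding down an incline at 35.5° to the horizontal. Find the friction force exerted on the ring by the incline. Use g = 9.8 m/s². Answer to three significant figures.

The moment of inertia is MR², giving k ≡ I/(MR²) = 1.
Translational: Mg sinθ − f = Ma. Rotational about the CM: fR = Iα = kMRa, so f = kMa.
Combining, a = g sinθ/(1+k) and f = kMa = kMg sinθ/(1+k).
f = 1 × 6.58 × 9.8 × sin35.5° / 2 ≈ 18.7 N.

f ≈ 18.7 N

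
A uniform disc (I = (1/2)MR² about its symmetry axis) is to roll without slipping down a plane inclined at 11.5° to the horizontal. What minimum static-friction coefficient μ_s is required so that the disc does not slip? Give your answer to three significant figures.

The moment of inertia is (1/2)MR², giving k ≡ I/(MR²) = 0.5.
Along the incline Mg sinθ − f = Ma, and torque about the center fR = Iα = kMR²(a/R) gives f = kMa.
These give a = g sinθ/(1+k) and the required friction f = kMg sinθ/(1+k).
With N = Mg cosθ, the no-slip condition f ≤ μN gives μ_min = f/N = k tanθ/(1+k).
μ_min = 0.5 × tan11.5° / 1.5 ≈ 0.0678.

μ_min ≈ 0.0678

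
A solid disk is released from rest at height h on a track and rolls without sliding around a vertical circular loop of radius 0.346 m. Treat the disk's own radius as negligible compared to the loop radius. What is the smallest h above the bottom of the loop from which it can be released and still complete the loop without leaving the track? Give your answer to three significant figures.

The moment of inertia is (1/2)MR², giving k ≡ I/(MR²) = 0.5.
At the top of the loop, the minimum-contact condition is Mg = Mv_top²/r, so v_top² = gr.
With ω = v/R, the kinetic energy at speed v is ½(1+k)Mv² = (3/4)Mv².
Energy conservation from release (height h) to the top (height 2r): Mgh = Mg(2r) + (3/4)M·gr.
Thus h_min = 2r + (1+k)r/2 = r(2 + 1.5/2) = 0.346 × 2.75 ≈ 0.952 m.

h_min ≈ 0.952 m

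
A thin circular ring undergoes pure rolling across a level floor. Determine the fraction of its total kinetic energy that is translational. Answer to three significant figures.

fraction ≈ 0.500

With I = MR², the ratio k = I/(MR²) is 1.
Since ω = v/R, the translational part is ½Mv² and the rotational part is ½I(v/R)² = ½kMv²; the total is ½(1+k)Mv².
The translational fraction is therefore 1/(1+k) = 1/2 ≈ 0.500.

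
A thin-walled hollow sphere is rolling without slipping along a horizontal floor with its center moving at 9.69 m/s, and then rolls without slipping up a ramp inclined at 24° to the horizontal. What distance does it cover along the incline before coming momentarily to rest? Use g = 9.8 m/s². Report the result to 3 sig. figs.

For this body I = (2/3)MR², i.e. k = I/(MR²) = 2/3.
Rolling without slipping gives ω = v/R, so the total kinetic energy is ½Mv² + ½Iω² = ½(1+k)Mv² = (5/6)Mv².
Setting this equal to Mgh gives the vertical rise h = (1+k)v₀²/(2g) = 1.667×9.69²/(2×9.8) = 7.984 m.
Along the incline, d = h/sinθ = 7.984/sin24° ≈ 19.6 m.

d ≈ 19.6 m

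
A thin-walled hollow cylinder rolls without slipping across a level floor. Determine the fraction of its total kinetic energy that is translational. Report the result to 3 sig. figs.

fraction ≈ 0.500

With I = MR², the ratio k = I/(MR²) is 1.
With ω = v/R, KE_trans = ½Mv² and KE_rot = ½Iω² = ½kMv², so KE_total = ½(1+k)Mv².
The translational fraction is therefore 1/(1+k) = 1/2 ≈ 0.500.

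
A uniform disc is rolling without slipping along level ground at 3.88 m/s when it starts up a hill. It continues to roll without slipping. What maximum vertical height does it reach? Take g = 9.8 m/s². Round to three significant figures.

The moment of inertia is (1/2)MR², giving k ≡ I/(MR²) = 0.5.
Rolling without slipping gives ω = v/R, so the total kinetic energy is ½Mv² + ½Iω² = ½(1+k)Mv² = (3/4)Mv².
At the top the kinetic energy is zero, so (3/4)Mv₀² = Mgh.
Thus h = (1+k)v₀²/(2g) = 1.5 × 3.88² / (2 × 9.8) ≈ 1.15 m.

h ≈ 1.15 m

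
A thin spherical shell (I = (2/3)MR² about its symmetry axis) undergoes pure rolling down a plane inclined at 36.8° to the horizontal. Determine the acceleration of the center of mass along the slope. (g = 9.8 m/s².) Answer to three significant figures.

a ≈ 3.52 m/s²

Here I = (2/3)MR², so the shape factor k = I/(MR²) = 2/3.
Newton's second law down the slope: Mg sinθ − f = Ma. The torque equation fR = Iα (with α = a/R) gives f = kMa.
Eliminating f: Mg sinθ = (1+k)Ma, so a = g sinθ/(1+k) = 9.8 × sin36.8° / 1.667 ≈ 3.52 m/s².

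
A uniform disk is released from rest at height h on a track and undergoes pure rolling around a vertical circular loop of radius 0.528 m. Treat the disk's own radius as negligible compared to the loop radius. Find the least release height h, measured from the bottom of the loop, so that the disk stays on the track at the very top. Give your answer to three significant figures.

For this body I = (1/2)MR², i.e. k = I/(MR²) = 0.5.
At the top of the loop, the minimum-contact condition is Mg = Mv_top²/r, so v_top² = gr.
With ω = v/R, the kinetic energy at speed v is ½(1+k)Mv² = (3/4)Mv².
Energy conservation from release (height h) to the top (height 2r): Mgh = Mg(2r) + (3/4)M·gr.
Thus h_min = 2r + (1+k)r/2 = r(2 + 1.5/2) = 0.528 × 2.75 ≈ 1.45 m.

h_min ≈ 1.45 m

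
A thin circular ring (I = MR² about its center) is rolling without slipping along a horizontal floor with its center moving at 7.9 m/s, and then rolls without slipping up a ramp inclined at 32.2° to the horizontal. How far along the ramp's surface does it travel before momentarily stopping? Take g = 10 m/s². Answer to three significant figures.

d ≈ 11.7 m

With I = MR², the ratio k = I/(MR²) is 1.
The rolling condition ω = v/R makes the rotational term ½I(v/R)² = ½kMv², so KE_total = ½(1+k)Mv² = Mv².
Setting this equal to Mgh gives the vertical rise h = (1+k)v₀²/(2g) = 2×7.9²/(2×10) = 6.241 m.
The distance along the slope is d = h/sinθ = 6.241/sin32.2° ≈ 11.7 m.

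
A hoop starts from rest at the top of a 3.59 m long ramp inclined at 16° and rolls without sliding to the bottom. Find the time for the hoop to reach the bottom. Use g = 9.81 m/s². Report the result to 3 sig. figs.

t ≈ 2.30 s

With I = MR², the ratio k = I/(MR²) is 1.
Translational: Mg sinθ − f = Ma. Rotational about the CM: fR = Iα = kMRa, so f = kMa.
Hence a = g sinθ/(1+k) = 9.81×sin16°/2 = 1.352 m/s².
With constant a from rest, t = √(2L/a) = √(2·3.59/1.352) ≈ 2.30 s.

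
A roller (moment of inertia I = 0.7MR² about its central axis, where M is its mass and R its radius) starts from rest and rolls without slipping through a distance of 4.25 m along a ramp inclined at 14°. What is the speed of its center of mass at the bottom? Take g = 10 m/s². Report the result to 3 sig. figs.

The moment of inertia is 0.7MR², giving k ≡ I/(MR²) = 0.7.
Pure rolling means v = ωR; then KE = ½Mv² + ½I(v/R)² = ½(1+k)Mv² = (17/20)Mv².
The vertical drop is h = L sinθ = 4.25 × sin14° = 1.028 m.
Setting Mgh = (17/20)Mv² gives v = √(2gh/(1+k)) = √(2·10·1.028/1.7) ≈ 3.48 m/s.

v ≈ 3.48 m/s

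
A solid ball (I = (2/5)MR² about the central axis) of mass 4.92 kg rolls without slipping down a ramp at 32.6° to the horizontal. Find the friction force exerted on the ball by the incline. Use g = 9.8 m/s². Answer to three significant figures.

f ≈ 7.42 N

For this body I = (2/5)MR², i.e. k = I/(MR²) = 0.4.
Translational: Mg sinθ − f = Ma. Rotational about the CM: fR = Iα = kMRa, so f = kMa.
Combining, a = g sinθ/(1+k) and f = kMa = kMg sinθ/(1+k).
f = 0.4 × 4.92 × 9.8 × sin32.6° / 1.4 ≈ 7.42 N.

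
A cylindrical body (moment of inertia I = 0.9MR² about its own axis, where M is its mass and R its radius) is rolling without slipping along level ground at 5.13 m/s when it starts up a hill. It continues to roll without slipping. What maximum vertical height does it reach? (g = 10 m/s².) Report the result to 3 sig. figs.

h ≈ 2.50 m

With I = 0.9MR², the ratio k = I/(MR²) is 0.9.
Pure rolling means v = ωR; then KE = ½Mv² + ½I(v/R)² = ½(1+k)Mv² = (19/20)Mv².
At the top the kinetic energy is zero, so (19/20)Mv₀² = Mgh.
Thus h = (1+k)v₀²/(2g) = 1.9 × 5.13² / (2 × 10) ≈ 2.50 m.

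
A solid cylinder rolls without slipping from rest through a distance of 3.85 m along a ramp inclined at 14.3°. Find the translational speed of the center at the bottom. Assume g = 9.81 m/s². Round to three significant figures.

For this body I = (1/2)MR², i.e. k = I/(MR²) = 0.5.
Pure rolling means v = ωR; then KE = ½Mv² + ½I(v/R)² = ½(1+k)Mv² = (3/4)Mv².
The vertical drop is h = L sinθ = 3.85 × sin14.3° = 0.9509 m.
Setting Mgh = (3/4)Mv² gives v = √(2gh/(1+k)) = √(2·9.81·0.9509/1.5) ≈ 3.53 m/s.

v ≈ 3.53 m/s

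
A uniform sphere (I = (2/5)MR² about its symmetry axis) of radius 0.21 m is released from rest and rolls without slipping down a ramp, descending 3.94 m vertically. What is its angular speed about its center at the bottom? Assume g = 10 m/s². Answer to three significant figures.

ω ≈ 35.7 rad/s

Here I = (2/5)MR², so the shape factor k = I/(MR²) = 0.4.
Pure rolling means v = ωR; then KE = ½Mv² + ½I(v/R)² = ½(1+k)Mv² = (7/10)Mv².
Energy conservation Mgh = ½(1+k)Mv² gives v = √(2gh/(1+k)) = √(2 × 10 × 3.94 / 1.4) = 7.502 m/s.
Then ω = v/R = 7.502 / 0.21 ≈ 35.7 rad/s.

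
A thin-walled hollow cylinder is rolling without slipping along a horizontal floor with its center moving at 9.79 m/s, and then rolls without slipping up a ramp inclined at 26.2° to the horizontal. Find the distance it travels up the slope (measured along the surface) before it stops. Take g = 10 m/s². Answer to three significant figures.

d ≈ 21.7 m

Here I = MR², so the shape factor k = I/(MR²) = 1.
Rolling without slipping gives ω = v/R, so the total kinetic energy is ½Mv² + ½Iω² = ½(1+k)Mv² = Mv².
Setting this equal to Mgh gives the vertical rise h = (1+k)v₀²/(2g) = 2×9.79²/(2×10) = 9.584 m.
Along the incline, d = h/sinθ = 9.584/sin26.2° ≈ 21.7 m.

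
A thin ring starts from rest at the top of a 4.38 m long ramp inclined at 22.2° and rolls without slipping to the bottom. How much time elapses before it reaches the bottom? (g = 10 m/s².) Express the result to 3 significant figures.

t ≈ 2.15 s

For this body I = MR², i.e. k = I/(MR²) = 1.
Translational: Mg sinθ − f = Ma. Rotational about the CM: fR = Iα = kMRa, so f = kMa.
Hence a = g sinθ/(1+k) = 10×sin22.2°/2 = 1.889 m/s².
Starting from rest, L = ½at², so t = √(2L/a) = √(2×4.38/1.889) ≈ 2.15 s.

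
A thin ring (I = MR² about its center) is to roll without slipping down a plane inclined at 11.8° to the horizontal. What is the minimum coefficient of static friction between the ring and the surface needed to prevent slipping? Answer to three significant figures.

μ_min ≈ 0.104

The moment of inertia is MR², giving k ≡ I/(MR²) = 1.
Translational: Mg sinθ − f = Ma. Rotational about the CM: fR = Iα = kMRa, so f = kMa.
These give a = g sinθ/(1+k) and the required friction f = kMg sinθ/(1+k).
With N = Mg cosθ, the no-slip condition f ≤ μN gives μ_min = f/N = k tanθ/(1+k).
μ_min = 1 × tan11.8° / 2 ≈ 0.104.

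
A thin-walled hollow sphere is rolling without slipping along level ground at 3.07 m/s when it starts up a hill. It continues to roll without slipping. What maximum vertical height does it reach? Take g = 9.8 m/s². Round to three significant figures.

Here I = (2/3)MR², so the shape factor k = I/(MR²) = 2/3.
Pure rolling means v = ωR; then KE = ½Mv² + ½I(v/R)² = ½(1+k)Mv² = (5/6)Mv².
At the top the kinetic energy is zero, so (5/6)Mv₀² = Mgh.
Thus h = (1+k)v₀²/(2g) = 1.667 × 3.07² / (2 × 9.8) ≈ 0.801 m.

h ≈ 0.801 m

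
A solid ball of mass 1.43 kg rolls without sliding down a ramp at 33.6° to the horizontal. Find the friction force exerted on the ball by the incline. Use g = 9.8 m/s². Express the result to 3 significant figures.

With I = (2/5)MR², the ratio k = I/(MR²) is 0.4.
Newton's second law down the slope: Mg sinθ − f = Ma. The torque equation fR = Iα (with α = a/R) gives f = kMa.
Combining, a = g sinθ/(1+k) and f = kMa = kMg sinθ/(1+k).
f = 0.4 × 1.43 × 9.8 × sin33.6° / 1.4 ≈ 2.22 N.

f ≈ 2.22 N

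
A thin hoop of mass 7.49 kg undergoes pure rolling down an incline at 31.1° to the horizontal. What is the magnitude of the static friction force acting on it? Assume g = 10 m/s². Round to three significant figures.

With I = MR², the ratio k = I/(MR²) is 1.
Translational: Mg sinθ − f = Ma. Rotational about the CM: fR = Iα = kMRa, so f = kMa.
Combining, a = g sinθ/(1+k) and f = kMa = kMg sinθ/(1+k).
f = 1 × 7.49 × 10 × sin31.1° / 2 ≈ 19.3 N.

f ≈ 19.3 N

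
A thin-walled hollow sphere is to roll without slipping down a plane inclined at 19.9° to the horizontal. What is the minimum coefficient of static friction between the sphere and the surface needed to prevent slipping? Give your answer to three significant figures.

μ_min ≈ 0.145

Here I = (2/3)MR², so the shape factor k = I/(MR²) = 2/3.
Translational: Mg sinθ − f = Ma. Rotational about the CM: fR = Iα = kMRa, so f = kMa.
These give a = g sinθ/(1+k) and the required friction f = kMg sinθ/(1+k).
The normal force is N = Mg cosθ, so μ_min = f/N = k tanθ/(1+k).
μ_min = (2/3) × tan19.9° / 1.667 ≈ 0.145.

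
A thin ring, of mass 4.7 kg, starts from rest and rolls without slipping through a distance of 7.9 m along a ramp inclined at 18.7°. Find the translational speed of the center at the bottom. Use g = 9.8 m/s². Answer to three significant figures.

v ≈ 4.98 m/s

For this body I = MR², i.e. k = I/(MR²) = 1.
Rolling without slipping gives ω = v/R, so the total kinetic energy is ½Mv² + ½Iω² = ½(1+k)Mv² = Mv².
The vertical drop is h = L sinθ = 7.9 × sin18.7° = 2.533 m.
Energy conservation: Mgh = Mv², so v = √(2gh/(1+k)) = √(2 × 9.8 × 2.533 / 2) ≈ 4.98 m/s.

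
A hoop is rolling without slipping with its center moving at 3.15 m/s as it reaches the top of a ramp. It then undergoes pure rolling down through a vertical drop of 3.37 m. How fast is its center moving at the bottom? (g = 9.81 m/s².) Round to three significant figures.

Here I = MR², so the shape factor k = I/(MR²) = 1.
Rolling without slipping gives ω = v/R, so the total kinetic energy is ½Mv² + ½Iω² = ½(1+k)Mv² = Mv².
Energy conservation: Mv₀² + Mgh = Mv², so v² = v₀² + 2gh/(1+k).
v = √(3.15² + 2×9.81×3.37/2) = √42.98 ≈ 6.56 m/s.

v ≈ 6.56 m/s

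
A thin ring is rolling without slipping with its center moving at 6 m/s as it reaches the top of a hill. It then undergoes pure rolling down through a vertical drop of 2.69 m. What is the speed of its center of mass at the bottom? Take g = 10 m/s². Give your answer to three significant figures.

With I = MR², the ratio k = I/(MR²) is 1.
Since it rolls without slipping, ω = v/R and KE = ½Mv² + ½Iω² = ½(1+k)Mv² = Mv².
Energy conservation: Mv₀² + Mgh = Mv², so v² = v₀² + 2gh/(1+k).
v = √(6² + 2×10×2.69/2) = √62.9 ≈ 7.93 m/s.

v ≈ 7.93 m/s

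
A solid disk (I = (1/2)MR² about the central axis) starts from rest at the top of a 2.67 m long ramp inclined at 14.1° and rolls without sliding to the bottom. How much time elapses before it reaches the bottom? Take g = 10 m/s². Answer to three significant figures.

t ≈ 1.81 s

For this body I = (1/2)MR², i.e. k = I/(MR²) = 0.5.
Translational: Mg sinθ − f = Ma. Rotational about the CM: fR = Iα = kMRa, so f = kMa.
Hence a = g sinθ/(1+k) = 10×sin14.1°/1.5 = 1.624 m/s².
With constant a from rest, t = √(2L/a) = √(2·2.67/1.624) ≈ 1.81 s.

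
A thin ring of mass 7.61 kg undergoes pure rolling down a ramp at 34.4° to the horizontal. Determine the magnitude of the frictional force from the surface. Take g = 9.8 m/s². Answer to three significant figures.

With I = MR², the ratio k = I/(MR²) is 1.
Translational: Mg sinθ − f = Ma. Rotational about the CM: fR = Iα = kMRa, so f = kMa.
Combining, a = g sinθ/(1+k) and f = kMa = kMg sinθ/(1+k).
f = 1 × 7.61 × 9.8 × sin34.4° / 2 ≈ 21.1 N.

f ≈ 21.1 N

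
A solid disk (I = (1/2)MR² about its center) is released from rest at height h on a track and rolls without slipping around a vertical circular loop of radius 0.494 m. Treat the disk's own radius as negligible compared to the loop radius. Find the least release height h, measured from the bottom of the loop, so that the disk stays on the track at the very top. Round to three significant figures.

h_min ≈ 1.36 m

The moment of inertia is (1/2)MR², giving k ≡ I/(MR²) = 0.5.
At the top, contact is just lost when gravity alone supplies the centripetal force: Mg = Mv_top²/r, i.e. v_top² = gr.
With ω = v/R, the kinetic energy at speed v is ½(1+k)Mv² = (3/4)Mv².
Energy conservation from release (height h) to the top (height 2r): Mgh = Mg(2r) + (3/4)M·gr.
Thus h_min = 2r + (1+k)r/2 = r(2 + 1.5/2) = 0.494 × 2.75 ≈ 1.36 m.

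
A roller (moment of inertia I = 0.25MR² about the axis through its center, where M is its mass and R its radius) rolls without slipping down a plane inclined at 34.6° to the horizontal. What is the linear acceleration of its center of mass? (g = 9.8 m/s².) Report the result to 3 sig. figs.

Here I = 0.25MR², so the shape factor k = I/(MR²) = 0.25.
Along the incline Mg sinθ − f = Ma, and torque about the center fR = Iα = kMR²(a/R) gives f = kMa.
Eliminating f: Mg sinθ = (1+k)Ma, so a = g sinθ/(1+k) = 9.8 × sin34.6° / 1.25 ≈ 4.45 m/s².

a ≈ 4.45 m/s²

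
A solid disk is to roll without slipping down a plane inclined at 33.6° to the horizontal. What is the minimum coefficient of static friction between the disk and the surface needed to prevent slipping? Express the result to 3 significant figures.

μ_min ≈ 0.221

For this body I = (1/2)MR², i.e. k = I/(MR²) = 0.5.
Translational: Mg sinθ − f = Ma. Rotational about the CM: fR = Iα = kMRa, so f = kMa.
These give a = g sinθ/(1+k) and the required friction f = kMg sinθ/(1+k).
The normal force is N = Mg cosθ, so μ_min = f/N = k tanθ/(1+k).
μ_min = 0.5 × tan33.6° / 1.5 ≈ 0.221.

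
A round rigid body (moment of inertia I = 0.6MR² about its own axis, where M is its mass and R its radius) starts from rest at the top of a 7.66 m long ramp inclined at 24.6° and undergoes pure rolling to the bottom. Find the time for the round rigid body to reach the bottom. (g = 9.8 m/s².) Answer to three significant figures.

For this body I = 0.6MR², i.e. k = I/(MR²) = 0.6.
Along the incline Mg sinθ − f = Ma, and torque about the center fR = Iα = kMR²(a/R) gives f = kMa.
Hence a = g sinθ/(1+k) = 9.8×sin24.6°/1.6 = 2.55 m/s².
With constant a from rest, t = √(2L/a) = √(2·7.66/2.55) ≈ 2.45 s.

t ≈ 2.45 s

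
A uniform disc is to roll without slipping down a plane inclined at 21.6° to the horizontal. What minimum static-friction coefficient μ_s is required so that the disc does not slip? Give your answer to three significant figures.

The moment of inertia is (1/2)MR², giving k ≡ I/(MR²) = 0.5.
Along the incline Mg sinθ − f = Ma, and torque about the center fR = Iα = kMR²(a/R) gives f = kMa.
These give a = g sinθ/(1+k) and the required friction f = kMg sinθ/(1+k).
With N = Mg cosθ, the no-slip condition f ≤ μN gives μ_min = f/N = k tanθ/(1+k).
μ_min = 0.5 × tan21.6° / 1.5 ≈ 0.132.

μ_min ≈ 0.132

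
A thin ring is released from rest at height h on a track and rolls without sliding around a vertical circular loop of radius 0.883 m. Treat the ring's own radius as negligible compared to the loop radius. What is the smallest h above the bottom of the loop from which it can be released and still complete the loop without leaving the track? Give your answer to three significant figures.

The moment of inertia is MR², giving k ≡ I/(MR²) = 1.
At the top, contact is just lost when gravity alone supplies the centripetal force: Mg = Mv_top²/r, i.e. v_top² = gr.
With ω = v/R, the kinetic energy at speed v is ½(1+k)Mv² = Mv².
Energy conservation from release (height h) to the top (height 2r): Mgh = Mg(2r) + M·gr.
Thus h_min = 2r + (1+k)r/2 = r(2 + 2/2) = 0.883 × 3 ≈ 2.65 m.

h_min ≈ 2.65 m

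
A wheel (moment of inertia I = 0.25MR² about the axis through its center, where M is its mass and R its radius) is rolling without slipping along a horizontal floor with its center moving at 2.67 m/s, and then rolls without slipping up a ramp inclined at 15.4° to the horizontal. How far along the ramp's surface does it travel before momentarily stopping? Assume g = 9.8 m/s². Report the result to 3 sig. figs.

d ≈ 1.71 m

Here I = 0.25MR², so the shape factor k = I/(MR²) = 0.25.
Pure rolling means v = ωR; then KE = ½Mv² + ½I(v/R)² = ½(1+k)Mv² = (5/8)Mv².
Setting this equal to Mgh gives the vertical rise h = (1+k)v₀²/(2g) = 1.25×2.67²/(2×9.8) = 0.4546 m.
The distance along the slope is d = h/sinθ = 0.4546/sin15.4° ≈ 1.71 m.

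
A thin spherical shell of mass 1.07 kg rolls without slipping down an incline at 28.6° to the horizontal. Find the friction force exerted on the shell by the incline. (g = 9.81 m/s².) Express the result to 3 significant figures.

The moment of inertia is (2/3)MR², giving k ≡ I/(MR²) = 2/3.
Along the incline Mg sinθ − f = Ma, and torque about the center fR = Iα = kMR²(a/R) gives f = kMa.
Combining, a = g sinθ/(1+k) and f = kMa = kMg sinθ/(1+k).
f = (2/3) × 1.07 × 9.81 × sin28.6° / 1.667 ≈ 2.01 N.

f ≈ 2.01 N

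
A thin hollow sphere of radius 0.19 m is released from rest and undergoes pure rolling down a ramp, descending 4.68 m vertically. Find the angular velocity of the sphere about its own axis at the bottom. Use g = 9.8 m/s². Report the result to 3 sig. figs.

ω ≈ 39.0 rad/s

Here I = (2/3)MR², so the shape factor k = I/(MR²) = 2/3.
Rolling without slipping gives ω = v/R, so the total kinetic energy is ½Mv² + ½Iω² = ½(1+k)Mv² = (5/6)Mv².
Energy conservation Mgh = ½(1+k)Mv² gives v = √(2gh/(1+k)) = √(2 × 9.8 × 4.68 / 1.667) = 7.419 m/s.
Then ω = v/R = 7.419 / 0.19 ≈ 39.0 rad/s.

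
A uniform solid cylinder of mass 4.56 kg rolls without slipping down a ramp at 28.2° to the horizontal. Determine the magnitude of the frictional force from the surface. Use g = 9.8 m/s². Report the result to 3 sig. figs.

Here I = (1/2)MR², so the shape factor k = I/(MR²) = 0.5.
Translational: Mg sinθ − f = Ma. Rotational about the CM: fR = Iα = kMRa, so f = kMa.
Combining, a = g sinθ/(1+k) and f = kMa = kMg sinθ/(1+k).
f = 0.5 × 4.56 × 9.8 × sin28.2° / 1.5 ≈ 7.04 N.

f ≈ 7.04 N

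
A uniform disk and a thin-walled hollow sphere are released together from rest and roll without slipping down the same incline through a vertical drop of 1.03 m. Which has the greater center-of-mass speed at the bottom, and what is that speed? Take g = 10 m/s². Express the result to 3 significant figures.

For rolling without slipping, Mgh = ½(1+k)Mv² where k = I/(MR²), so v = √(2gh/(1+k)).
Uniform disk: k = 0.5, giving v = √(2×10×1.03/1.5) = 3.706 m/s.
Thin-walled hollow sphere: k = 2/3, giving v = √(2×10×1.03/1.667) = 3.516 m/s.
The smaller k wins: the uniform disk, at ≈ 3.71 m/s.

the uniform disk, at v ≈ 3.71 m/s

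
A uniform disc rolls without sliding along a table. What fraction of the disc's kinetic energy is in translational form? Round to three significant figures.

For this body I = (1/2)MR², i.e. k = I/(MR²) = 0.5.
Since ω = v/R, the translational part is ½Mv² and the rotational part is ½I(v/R)² = ½kMv²; the total is ½(1+k)Mv².
The translational fraction is therefore 1/(1+k) = 1/1.5 ≈ 0.667.

fraction ≈ 0.667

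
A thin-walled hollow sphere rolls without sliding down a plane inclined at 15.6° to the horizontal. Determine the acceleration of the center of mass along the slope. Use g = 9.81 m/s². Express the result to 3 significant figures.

With I = (2/3)MR², the ratio k = I/(MR²) is 2/3.
Translational: Mg sinθ − f = Ma. Rotational about the CM: fR = Iα = kMRa, so f = kMa.
Eliminating f: Mg sinθ = (1+k)Ma, so a = g sinθ/(1+k) = 9.81 × sin15.6° / 1.667 ≈ 1.58 m/s².

a ≈ 1.58 m/s²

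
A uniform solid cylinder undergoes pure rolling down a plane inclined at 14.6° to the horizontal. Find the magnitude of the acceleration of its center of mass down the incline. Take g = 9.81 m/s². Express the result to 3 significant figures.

For this body I = (1/2)MR², i.e. k = I/(MR²) = 0.5.
Newton's second law down the slope: Mg sinθ − f = Ma. The torque equation fR = Iα (with α = a/R) gives f = kMa.
Eliminating f: Mg sinθ = (1+k)Ma, so a = g sinθ/(1+k) = 9.81 × sin14.6° / 1.5 ≈ 1.65 m/s².

a ≈ 1.65 m/s²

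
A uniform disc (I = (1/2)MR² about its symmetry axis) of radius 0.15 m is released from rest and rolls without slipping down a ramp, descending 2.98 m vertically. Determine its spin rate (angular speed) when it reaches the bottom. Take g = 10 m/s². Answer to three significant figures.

Here I = (1/2)MR², so the shape factor k = I/(MR²) = 0.5.
The rolling condition ω = v/R makes the rotational term ½I(v/R)² = ½kMv², so KE_total = ½(1+k)Mv² = (3/4)Mv².
Energy conservation Mgh = ½(1+k)Mv² gives v = √(2gh/(1+k)) = √(2 × 10 × 2.98 / 1.5) = 6.303 m/s.
The angular speed follows from ω = v/R = 6.303/0.15 ≈ 42.0 rad/s.

ω ≈ 42.0 rad/s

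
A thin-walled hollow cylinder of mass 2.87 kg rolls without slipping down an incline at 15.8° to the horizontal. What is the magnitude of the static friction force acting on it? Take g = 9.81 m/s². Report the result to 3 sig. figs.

For this body I = MR², i.e. k = I/(MR²) = 1.
Along the incline Mg sinθ − f = Ma, and torque about the center fR = Iα = kMR²(a/R) gives f = kMa.
Combining, a = g sinθ/(1+k) and f = kMa = kMg sinθ/(1+k).
f = 1 × 2.87 × 9.81 × sin15.8° / 2 ≈ 3.83 N.

f ≈ 3.83 N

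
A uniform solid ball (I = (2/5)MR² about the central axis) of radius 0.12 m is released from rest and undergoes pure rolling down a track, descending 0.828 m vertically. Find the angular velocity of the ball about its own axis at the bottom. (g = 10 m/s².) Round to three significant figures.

Here I = (2/5)MR², so the shape factor k = I/(MR²) = 0.4.
Since it rolls without slipping, ω = v/R and KE = ½Mv² + ½Iω² = ½(1+k)Mv² = (7/10)Mv².
Energy conservation Mgh = ½(1+k)Mv² gives v = √(2gh/(1+k)) = √(2 × 10 × 0.828 / 1.4) = 3.439 m/s.
The angular speed follows from ω = v/R = 3.439/0.12 ≈ 28.7 rad/s.

ω ≈ 28.7 rad/s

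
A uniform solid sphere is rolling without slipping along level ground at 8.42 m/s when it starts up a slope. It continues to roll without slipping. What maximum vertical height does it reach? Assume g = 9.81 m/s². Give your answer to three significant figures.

h ≈ 5.06 m

Here I = (2/5)MR², so the shape factor k = I/(MR²) = 0.4.
Since it rolls without slipping, ω = v/R and KE = ½Mv² + ½Iω² = ½(1+k)Mv² = (7/10)Mv².
At the top the kinetic energy is zero, so (7/10)Mv₀² = Mgh.
Thus h = (1+k)v₀²/(2g) = 1.4 × 8.42² / (2 × 9.81) ≈ 5.06 m.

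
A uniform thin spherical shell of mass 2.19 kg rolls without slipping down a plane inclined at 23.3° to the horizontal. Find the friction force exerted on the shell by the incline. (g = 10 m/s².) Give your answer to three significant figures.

With I = (2/3)MR², the ratio k = I/(MR²) is 2/3.
Translational: Mg sinθ − f = Ma. Rotational about the CM: fR = Iα = kMRa, so f = kMa.
Combining, a = g sinθ/(1+k) and f = kMa = kMg sinθ/(1+k).
f = (2/3) × 2.19 × 10 × sin23.3° / 1.667 ≈ 3.46 N.

f ≈ 3.46 N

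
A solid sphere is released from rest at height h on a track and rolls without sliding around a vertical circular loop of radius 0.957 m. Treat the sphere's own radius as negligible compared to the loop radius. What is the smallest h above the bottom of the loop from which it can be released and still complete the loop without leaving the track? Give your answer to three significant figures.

The moment of inertia is (2/5)MR², giving k ≡ I/(MR²) = 0.4.
At the top of the loop, the minimum-contact condition is Mg = Mv_top²/r, so v_top² = gr.
With ω = v/R, the kinetic energy at speed v is ½(1+k)Mv² = (7/10)Mv².
Energy conservation from release (height h) to the top (height 2r): Mgh = Mg(2r) + (7/10)M·gr.
Thus h_min = 2r + (1+k)r/2 = r(2 + 1.4/2) = 0.957 × 2.7 ≈ 2.58 m.

h_min ≈ 2.58 m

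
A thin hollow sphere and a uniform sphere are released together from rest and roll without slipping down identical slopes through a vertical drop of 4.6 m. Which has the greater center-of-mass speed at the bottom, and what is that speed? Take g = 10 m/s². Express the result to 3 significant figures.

the uniform sphere, at v ≈ 8.11 m/s

For rolling without slipping, Mgh = ½(1+k)Mv² where k = I/(MR²), so v = √(2gh/(1+k)).
Thin hollow sphere: k = 2/3, giving v = √(2×10×4.6/1.667) = 7.43 m/s.
Uniform sphere: k = 0.4, giving v = √(2×10×4.6/1.4) = 8.106 m/s.
The smaller k wins: the uniform sphere, at ≈ 8.11 m/s.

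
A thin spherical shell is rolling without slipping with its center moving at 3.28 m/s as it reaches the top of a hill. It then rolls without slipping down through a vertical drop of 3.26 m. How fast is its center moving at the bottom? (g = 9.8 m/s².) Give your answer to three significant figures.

With I = (2/3)MR², the ratio k = I/(MR²) is 2/3.
Rolling without slipping gives ω = v/R, so the total kinetic energy is ½Mv² + ½Iω² = ½(1+k)Mv² = (5/6)Mv².
Energy conservation: (5/6)Mv₀² + Mgh = (5/6)Mv², so v² = v₀² + 2gh/(1+k).
v = √(3.28² + 2×9.8×3.26/1.667) = √49.1 ≈ 7.01 m/s.

v ≈ 7.01 m/s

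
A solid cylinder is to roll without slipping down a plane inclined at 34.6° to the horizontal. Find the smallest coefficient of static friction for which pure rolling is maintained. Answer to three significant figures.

μ_min ≈ 0.230

With I = (1/2)MR², the ratio k = I/(MR²) is 0.5.
Translational: Mg sinθ − f = Ma. Rotational about the CM: fR = Iα = kMRa, so f = kMa.
These give a = g sinθ/(1+k) and the required friction f = kMg sinθ/(1+k).
With N = Mg cosθ, the no-slip condition f ≤ μN gives μ_min = f/N = k tanθ/(1+k).
μ_min = 0.5 × tan34.6° / 1.5 ≈ 0.230.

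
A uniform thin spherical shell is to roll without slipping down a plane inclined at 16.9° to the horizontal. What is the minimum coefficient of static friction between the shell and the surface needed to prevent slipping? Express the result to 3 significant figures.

With I = (2/3)MR², the ratio k = I/(MR²) is 2/3.
Along the incline Mg sinθ − f = Ma, and torque about the center fR = Iα = kMR²(a/R) gives f = kMa.
These give a = g sinθ/(1+k) and the required friction f = kMg sinθ/(1+k).
The normal force is N = Mg cosθ, so μ_min = f/N = k tanθ/(1+k).
μ_min = (2/3) × tan16.9° / 1.667 ≈ 0.122.

μ_min ≈ 0.122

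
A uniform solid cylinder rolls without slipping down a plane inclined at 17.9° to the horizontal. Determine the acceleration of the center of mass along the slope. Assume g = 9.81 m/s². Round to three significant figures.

Here I = (1/2)MR², so the shape factor k = I/(MR²) = 0.5.
Along the incline Mg sinθ − f = Ma, and torque about the center fR = Iα = kMR²(a/R) gives f = kMa.
Eliminating f: Mg sinθ = (1+k)Ma, so a = g sinθ/(1+k) = 9.81 × sin17.9° / 1.5 ≈ 2.01 m/s².

a ≈ 2.01 m/s²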